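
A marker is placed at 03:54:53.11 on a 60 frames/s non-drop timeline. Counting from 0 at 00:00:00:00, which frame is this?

frame 845591

Total seconds to the label: (3 × 3600 + 54 × 60 + 53) = 14093.
Frame index = 14093 × 60 + 11 = 845591.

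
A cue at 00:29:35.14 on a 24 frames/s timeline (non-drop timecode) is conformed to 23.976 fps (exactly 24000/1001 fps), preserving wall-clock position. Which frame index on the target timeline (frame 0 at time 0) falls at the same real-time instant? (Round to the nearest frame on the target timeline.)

Source frame index: (0×3600 + 29×60 + 35) × 24 + 14 = 42614.
Real time: 42614 / (24) = 21307/12 s.
Target frame: (21307/12) × (24000/1001) = 298000/7 ≈ 42571.429 → 42571.

frame 42571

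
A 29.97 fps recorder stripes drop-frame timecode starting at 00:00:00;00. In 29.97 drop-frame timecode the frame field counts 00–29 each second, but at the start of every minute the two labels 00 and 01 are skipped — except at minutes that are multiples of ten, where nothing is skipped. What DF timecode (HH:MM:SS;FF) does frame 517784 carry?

04:47:56;22

Ten DF minutes hold 17982 frames, so frame 517784 lies in block 28 (frames 503496–521477) with 14288 frames into that block.
The block's first minute is 1800 frames and the rest 1798 each; 14288 frames reaches minute 7, so 28 × 18 + 7 × 2 = 518 labels have been skipped so far.
Adding those back, label number 517784 + 518 = 518302 at 30 labels/s is 17276 s + 22 f = 4 h 47 min 56 s frame 22, i.e. 04:47:56;22.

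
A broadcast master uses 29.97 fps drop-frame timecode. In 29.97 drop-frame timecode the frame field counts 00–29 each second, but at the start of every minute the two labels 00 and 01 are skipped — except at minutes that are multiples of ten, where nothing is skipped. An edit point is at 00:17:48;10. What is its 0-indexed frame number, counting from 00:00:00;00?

As if non-drop at 30 labels/s: (0 × 3600 + 17 × 60 + 48) × 30 + 10 = 32050.
Minute boundaries passed: 17; those not divisible by 10: 17 − 1 = 16; dropped labels = 2 × 16 = 32.
Actual frame index = 32050 − 32 = 32018.

32018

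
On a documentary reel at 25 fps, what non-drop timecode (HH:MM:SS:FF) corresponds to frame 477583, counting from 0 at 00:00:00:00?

05:18:23:08

477583 ÷ 25 = 19103 full seconds, remainder 8 frames.
19103 s = 5 h 18 min 23 s.
Timecode: 05:18:23:08.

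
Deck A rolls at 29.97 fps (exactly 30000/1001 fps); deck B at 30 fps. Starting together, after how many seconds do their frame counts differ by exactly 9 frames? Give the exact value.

300.3 seconds

The gap grows by |30 − 30000/1001| = 30/1001 frames per second.
Time for a 9-frame gap: 9 ÷ (30/1001) = 300.3 s.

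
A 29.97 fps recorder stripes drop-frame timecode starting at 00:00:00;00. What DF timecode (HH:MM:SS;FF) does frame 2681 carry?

Each 10-minute DF block holds 10 × 60 × 30 − 9 × 2 = 17982 frames. 2681 ÷ 17982 → 0 full blocks, remainder 2681.
Within the partial block the first minute is 1800 frames and each further minute 1798, so 1 further minute boundary passed. Total skipped labels = 18 × 0 + 2 × 1 = 2.
Non-drop label index = 2681 + 2 = 2683; at 30 labels/s that is 00:01:29:13, i.e. DF 00:01:29;13.

00:01:29;13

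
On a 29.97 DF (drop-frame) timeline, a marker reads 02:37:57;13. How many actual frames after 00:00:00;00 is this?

Complete 10-minute blocks: 15, each 17982 frames → 269730.
Remaining 7 whole minutes in the current block: 1800 + 6 × 1798 = 12588 frames.
Within the current minute: 57 × 30 + 13 − 2 = 1721 (labels ;00/;01 skipped at this minute). Total = 269730 + 12588 + 1721 = 284039.

284039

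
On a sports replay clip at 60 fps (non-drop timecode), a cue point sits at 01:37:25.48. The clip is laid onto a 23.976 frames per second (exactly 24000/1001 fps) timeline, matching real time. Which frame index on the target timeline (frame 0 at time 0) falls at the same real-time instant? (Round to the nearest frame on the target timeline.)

Source frame index: (1×3600 + 37×60 + 25) × 60 + 48 = 350748.
Real time: 350748 / (60) = 29229/5 s.
Target frame: (29229/5) × (24000/1001) = 140299200/1001 ≈ 140159.041 → 140159.

frame 140159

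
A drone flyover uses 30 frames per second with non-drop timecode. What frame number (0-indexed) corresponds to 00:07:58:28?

14368

Total seconds to the label: (0 × 3600 + 7 × 60 + 58) = 478.
Frame index = 478 × 30 + 28 = 14368.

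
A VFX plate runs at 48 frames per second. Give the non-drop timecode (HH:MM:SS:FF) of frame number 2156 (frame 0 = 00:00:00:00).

00:00:44:44

2156 ÷ 48 = 44 full seconds, remainder 44 frames.
44 s = 0 h 0 min 44 s.
Timecode: 00:00:44:44.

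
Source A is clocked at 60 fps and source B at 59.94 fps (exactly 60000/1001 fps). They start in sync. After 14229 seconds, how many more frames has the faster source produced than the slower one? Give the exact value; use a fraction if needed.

A emits 60 × 14229 = 853740 frames; B emits 60000/1001 × 14229 = 853740000/1001.
Difference = 853740/1001 frames (≈ 852.8871); B is behind A.

853740/1001 frames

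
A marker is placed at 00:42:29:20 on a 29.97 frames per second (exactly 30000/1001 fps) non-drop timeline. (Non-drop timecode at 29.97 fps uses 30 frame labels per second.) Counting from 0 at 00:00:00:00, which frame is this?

76490

Total seconds to the label: (0 × 3600 + 42 × 60 + 29) = 2549.
Frame index = 2549 × 30 + 20 = 76490.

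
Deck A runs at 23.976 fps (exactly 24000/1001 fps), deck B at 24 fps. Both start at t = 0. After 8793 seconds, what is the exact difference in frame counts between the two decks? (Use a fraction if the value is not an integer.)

A emits 24000/1001 × 8793 = 211032000/1001 frames; B emits 24 × 8793 = 211032.
Difference = 211032/1001 frames (≈ 210.8212); B is ahead of A.

211032/1001 frames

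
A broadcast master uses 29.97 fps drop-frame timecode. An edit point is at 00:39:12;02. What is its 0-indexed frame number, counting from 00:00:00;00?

70490

As if non-drop at 30 labels/s: (0 × 3600 + 39 × 60 + 12) × 30 + 2 = 70562.
Minute boundaries passed: 39; those not divisible by 10: 39 − 3 = 36; dropped labels = 2 × 36 = 72.
Actual frame index = 70562 − 72 = 70490.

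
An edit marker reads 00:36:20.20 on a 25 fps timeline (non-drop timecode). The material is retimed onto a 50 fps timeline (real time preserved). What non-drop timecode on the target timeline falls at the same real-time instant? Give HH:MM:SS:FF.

Source frame index: (0×3600 + 36×60 + 20) × 25 + 20 = 54520.
Real time: 54520 / (25) = 10904/5 s.
Target frame: (10904/5) × (50) = 109040.
At 50 labels/s: frame 109040 → 00:36:20:40.

00:36:20:40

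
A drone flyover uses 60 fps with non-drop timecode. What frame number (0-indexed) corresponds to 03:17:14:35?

frame 710075

Total seconds to the label: (3 × 3600 + 17 × 60 + 14) = 11834.
Frame index = 11834 × 60 + 35 = 710075.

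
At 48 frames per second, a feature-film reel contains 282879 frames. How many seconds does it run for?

5893.3125 seconds

Running time = 282879 / (48) = 5893.3125 s.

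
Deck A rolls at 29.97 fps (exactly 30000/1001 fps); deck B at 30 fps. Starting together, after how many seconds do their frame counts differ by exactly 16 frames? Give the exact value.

8008/15 seconds

The gap grows by |30 − 30000/1001| = 30/1001 frames per second.
Time for a 16-frame gap: 16 ÷ (30/1001) = 8008/15 s.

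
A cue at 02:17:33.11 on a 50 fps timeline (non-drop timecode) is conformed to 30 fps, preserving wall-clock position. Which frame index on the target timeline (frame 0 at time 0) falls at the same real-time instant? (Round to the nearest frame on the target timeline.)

frame 247597

Source frame index: (2×3600 + 17×60 + 33) × 50 + 11 = 412661.
Real time: 412661 / (50) = 412661/50 s.
Target frame: (412661/50) × (30) = 1237983/5 ≈ 247596.600 → 247597.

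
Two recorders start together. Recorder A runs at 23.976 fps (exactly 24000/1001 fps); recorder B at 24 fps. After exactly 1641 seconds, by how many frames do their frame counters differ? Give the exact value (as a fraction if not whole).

A emits 24000/1001 × 1641 = 39384000/1001 frames; B emits 24 × 1641 = 39384.
Difference = 39384/1001 frames (≈ 39.3447); B is ahead of A.

39384/1001 frames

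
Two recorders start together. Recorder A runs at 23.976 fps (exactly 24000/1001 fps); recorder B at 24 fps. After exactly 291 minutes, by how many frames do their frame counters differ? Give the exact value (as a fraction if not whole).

291 min = 17460 s.
A emits 24000/1001 × 17460 = 419040000/1001 frames; B emits 24 × 17460 = 419040.
Difference = 419040/1001 frames (≈ 418.6214); B is ahead of A.

419040/1001 frames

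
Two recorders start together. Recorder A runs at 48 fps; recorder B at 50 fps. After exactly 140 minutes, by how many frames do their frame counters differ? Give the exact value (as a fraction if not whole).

140 min = 8400 s.
A emits 48 × 8400 = 403200 frames; B emits 50 × 8400 = 420000.
Difference = 16800 frames; B is ahead of A.

16800 frames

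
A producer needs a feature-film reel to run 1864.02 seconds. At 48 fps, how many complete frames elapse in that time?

89472 frames

Frames = 1864.02 × 48 = 2236824/25 ≈ 89472.9600.
Complete frames: 89472.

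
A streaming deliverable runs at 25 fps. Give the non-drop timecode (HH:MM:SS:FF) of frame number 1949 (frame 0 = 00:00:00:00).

00:01:17:24

1949 ÷ 25 = 77 full seconds, remainder 24 frames.
77 s = 0 h 1 min 17 s.
Timecode: 00:01:17:24.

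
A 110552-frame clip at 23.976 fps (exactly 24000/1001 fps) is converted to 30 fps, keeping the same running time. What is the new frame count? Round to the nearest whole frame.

Frames at target rate = 110552 × (30) / (24000/1001) = 13832819/100 ≈ 138328.190.
Nearest whole frame: 138328.

138328 frames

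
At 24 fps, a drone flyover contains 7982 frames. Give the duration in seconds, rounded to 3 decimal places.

Running time = 7982 × 1/24 = 3991/12 s ≈ 332.583 s.

332.583 seconds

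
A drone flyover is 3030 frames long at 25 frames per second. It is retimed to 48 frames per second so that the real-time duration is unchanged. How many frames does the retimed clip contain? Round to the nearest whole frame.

5818 frames

Frames at target rate = 3030 × (48) / (25) = 29088/5 ≈ 5817.600.
Nearest whole frame: 5818.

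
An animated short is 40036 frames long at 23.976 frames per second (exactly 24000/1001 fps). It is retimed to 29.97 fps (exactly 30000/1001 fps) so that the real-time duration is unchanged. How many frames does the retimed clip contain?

50045 frames

Target frames = source frames × (target rate / source rate) = 40036 × (30000/1001)/(24000/1001) = 40036 × 5/4 = 50045.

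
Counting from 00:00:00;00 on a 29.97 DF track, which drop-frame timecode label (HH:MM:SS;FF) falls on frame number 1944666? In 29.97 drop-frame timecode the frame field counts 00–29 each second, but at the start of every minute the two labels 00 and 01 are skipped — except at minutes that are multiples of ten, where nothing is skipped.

Ten DF minutes hold 17982 frames, so frame 1944666 lies in block 108 (frames 1942056–1960037) with 2610 frames into that block.
The block's first minute is 1800 frames and the rest 1798 each; 2610 frames reaches minute 1, so 108 × 18 + 1 × 2 = 1946 labels have been skipped so far.
Adding those back, label number 1944666 + 1946 = 1946612 at 30 labels/s is 64887 s + 2 f = 18 h 1 min 27 s frame 2, i.e. 18:01:27;02.

18:01:27;02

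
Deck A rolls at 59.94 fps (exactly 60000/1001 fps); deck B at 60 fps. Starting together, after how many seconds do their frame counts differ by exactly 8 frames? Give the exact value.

2002/15 seconds

The gap grows by |60 − 60000/1001| = 60/1001 frames per second.
Time for a 8-frame gap: 8 ÷ (60/1001) = 2002/15 s.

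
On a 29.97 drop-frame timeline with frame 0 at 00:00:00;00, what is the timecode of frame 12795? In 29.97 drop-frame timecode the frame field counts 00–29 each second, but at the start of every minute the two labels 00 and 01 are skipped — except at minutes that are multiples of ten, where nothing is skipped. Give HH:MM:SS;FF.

00:07:06;29

Ten DF minutes hold 17982 frames, so frame 12795 lies in block 0 (frames 0–17981) with 12795 frames into that block.
The block's first minute is 1800 frames and the rest 1798 each; 12795 frames reaches minute 7, so 0 × 18 + 7 × 2 = 14 labels have been skipped so far.
Adding those back, label number 12795 + 14 = 12809 at 30 labels/s is 426 s + 29 f = 0 h 7 min 6 s frame 29, i.e. 00:07:06;29.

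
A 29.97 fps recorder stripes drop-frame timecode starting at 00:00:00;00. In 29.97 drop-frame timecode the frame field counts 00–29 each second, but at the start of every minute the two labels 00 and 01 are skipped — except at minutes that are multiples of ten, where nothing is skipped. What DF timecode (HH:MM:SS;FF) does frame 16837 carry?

00:09:21;25

Each 10-minute DF block holds 10 × 60 × 30 − 9 × 2 = 17982 frames. 16837 ÷ 17982 → 0 full blocks, remainder 16837.
Within the partial block the first minute is 1800 frames and each further minute 1798, so 9 further minute boundaries passed. Total skipped labels = 18 × 0 + 2 × 9 = 18.
Non-drop label index = 16837 + 18 = 16855; at 30 labels/s that is 00:09:21:25, i.e. DF 00:09:21;25.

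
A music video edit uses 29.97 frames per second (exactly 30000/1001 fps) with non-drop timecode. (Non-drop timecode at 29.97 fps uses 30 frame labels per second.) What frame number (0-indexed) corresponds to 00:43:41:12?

Total seconds to the label: (0 × 3600 + 43 × 60 + 41) = 2621.
Frame index = 2621 × 30 + 12 = 78642.

frame 78642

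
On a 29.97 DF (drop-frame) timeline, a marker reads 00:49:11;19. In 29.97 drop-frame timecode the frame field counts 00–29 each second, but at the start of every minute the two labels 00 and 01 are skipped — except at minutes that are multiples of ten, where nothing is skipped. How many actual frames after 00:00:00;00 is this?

Complete 10-minute blocks: 4, each 17982 frames → 71928.
Remaining 9 whole minutes in the current block: 1800 + 8 × 1798 = 16184 frames.
Within the current minute: 11 × 30 + 19 − 2 = 347 (labels ;00/;01 skipped at this minute). Total = 71928 + 16184 + 347 = 88459.

88459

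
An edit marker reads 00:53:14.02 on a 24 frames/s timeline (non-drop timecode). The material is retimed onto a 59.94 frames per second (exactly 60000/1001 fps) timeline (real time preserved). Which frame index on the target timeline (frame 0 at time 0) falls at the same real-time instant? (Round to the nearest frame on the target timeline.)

frame 191454

Source frame index: (0×3600 + 53×60 + 14) × 24 + 2 = 76658.
Real time: 76658 / (24) = 38329/12 s.
Target frame: (38329/12) × (60000/1001) = 191645000/1001 ≈ 191453.546 → 191454.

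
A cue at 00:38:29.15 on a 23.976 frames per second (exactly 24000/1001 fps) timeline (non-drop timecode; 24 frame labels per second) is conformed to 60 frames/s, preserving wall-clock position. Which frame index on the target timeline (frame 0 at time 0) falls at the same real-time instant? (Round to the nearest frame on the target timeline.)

Source frame index: (0×3600 + 38×60 + 29) × 24 + 15 = 55431.
Real time: 55431 / (24000/1001) = 18495477/8000 s.
Target frame: (18495477/8000) × (60) = 55486431/400 ≈ 138716.078 → 138716.

frame 138716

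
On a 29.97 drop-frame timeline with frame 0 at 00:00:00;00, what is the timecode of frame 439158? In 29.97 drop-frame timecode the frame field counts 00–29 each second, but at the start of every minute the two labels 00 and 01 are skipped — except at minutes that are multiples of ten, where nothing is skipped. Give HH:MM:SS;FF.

Ten DF minutes hold 17982 frames, so frame 439158 lies in block 24 (frames 431568–449549) with 7590 frames into that block.
The block's first minute is 1800 frames and the rest 1798 each; 7590 frames reaches minute 4, so 24 × 18 + 4 × 2 = 440 labels have been skipped so far.
Adding those back, label number 439158 + 440 = 439598 at 30 labels/s is 14653 s + 8 f = 4 h 4 min 13 s frame 8, i.e. 04:04:13;08.

04:04:13;08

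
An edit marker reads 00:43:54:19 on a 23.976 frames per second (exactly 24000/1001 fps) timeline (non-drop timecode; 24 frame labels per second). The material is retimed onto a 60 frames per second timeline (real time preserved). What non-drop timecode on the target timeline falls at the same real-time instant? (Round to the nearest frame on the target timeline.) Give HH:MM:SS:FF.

Source frame index: (0×3600 + 43×60 + 54) × 24 + 19 = 63235.
Real time: 63235 / (24000/1001) = 12659647/4800 s.
Target frame: (12659647/4800) × (60) = 12659647/80 ≈ 158245.587 → 158246.
At 60 labels/s: frame 158246 → 00:43:57:26.

00:43:57:26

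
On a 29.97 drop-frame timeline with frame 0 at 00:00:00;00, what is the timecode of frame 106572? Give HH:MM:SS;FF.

00:59:16;00

Each 10-minute DF block holds 10 × 60 × 30 − 9 × 2 = 17982 frames. 106572 ÷ 17982 → 5 full blocks, remainder 16662.
Within the partial block the first minute is 1800 frames and each further minute 1798, so 9 further minute boundaries passed. Total skipped labels = 18 × 5 + 2 × 9 = 108.
Non-drop label index = 106572 + 108 = 106680; at 30 labels/s that is 00:59:16:00, i.e. DF 00:59:16;00.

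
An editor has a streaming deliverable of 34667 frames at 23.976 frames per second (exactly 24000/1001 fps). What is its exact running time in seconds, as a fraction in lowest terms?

34701667/24000 seconds

Running time = 34667 ÷ (24000/1001) = 34667 × 1001/24000 = 34701667/24000 s.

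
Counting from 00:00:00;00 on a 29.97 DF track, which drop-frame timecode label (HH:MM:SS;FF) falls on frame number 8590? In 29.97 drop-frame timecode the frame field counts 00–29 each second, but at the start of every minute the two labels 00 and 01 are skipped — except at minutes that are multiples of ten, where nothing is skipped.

00:04:46;18

Ten DF minutes hold 17982 frames, so frame 8590 lies in block 0 (frames 0–17981) with 8590 frames into that block.
The block's first minute is 1800 frames and the rest 1798 each; 8590 frames reaches minute 4, so 0 × 18 + 4 × 2 = 8 labels have been skipped so far.
Adding those back, label number 8590 + 8 = 8598 at 30 labels/s is 286 s + 18 f = 0 h 4 min 46 s frame 18, i.e. 00:04:46;18.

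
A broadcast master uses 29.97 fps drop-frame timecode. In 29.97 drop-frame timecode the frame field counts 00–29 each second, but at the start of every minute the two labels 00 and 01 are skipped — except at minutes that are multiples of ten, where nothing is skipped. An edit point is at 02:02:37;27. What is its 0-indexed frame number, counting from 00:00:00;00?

220517

Complete 10-minute blocks: 12, each 17982 frames → 215784.
Remaining 2 whole minutes in the current block: 1800 + 1 × 1798 = 3598 frames.
Within the current minute: 37 × 30 + 27 − 2 = 1135 (labels ;00/;01 skipped at this minute). Total = 215784 + 3598 + 1135 = 220517.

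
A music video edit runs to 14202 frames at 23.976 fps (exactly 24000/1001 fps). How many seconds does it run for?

592.34175 seconds

Running time = 14202 / (24000/1001) = 592.34175 s.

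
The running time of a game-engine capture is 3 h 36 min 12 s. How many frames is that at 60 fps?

3 h 36 min 12 s = 12972 s.
Frames = 12972 × 60 = 778320.

778320 frames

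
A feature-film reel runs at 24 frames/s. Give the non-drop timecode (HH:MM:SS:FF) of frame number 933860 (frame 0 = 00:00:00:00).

933860 ÷ 24 = 38910 full seconds, remainder 20 frames.
38910 s = 10 h 48 min 30 s.
Timecode: 10:48:30:20.

10:48:30:20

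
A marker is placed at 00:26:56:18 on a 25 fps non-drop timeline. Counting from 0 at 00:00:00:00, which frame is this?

Total seconds to the label: (0 × 3600 + 26 × 60 + 56) = 1616.
Frame index = 1616 × 25 + 18 = 40418.

40418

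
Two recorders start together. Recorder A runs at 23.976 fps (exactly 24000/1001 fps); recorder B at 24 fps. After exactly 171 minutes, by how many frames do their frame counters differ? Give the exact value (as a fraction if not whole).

246240/1001 frames

171 min = 10260 s.
A emits 24000/1001 × 10260 = 246240000/1001 frames; B emits 24 × 10260 = 246240.
Difference = 246240/1001 frames (≈ 245.9940); B is ahead of A.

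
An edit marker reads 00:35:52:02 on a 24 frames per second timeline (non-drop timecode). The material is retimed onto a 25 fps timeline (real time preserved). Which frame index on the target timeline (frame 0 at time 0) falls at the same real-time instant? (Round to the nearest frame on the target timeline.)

frame 53802

Source frame index: (0×3600 + 35×60 + 52) × 24 + 2 = 51650.
Real time: 51650 / (24) = 25825/12 s.
Target frame: (25825/12) × (25) = 645625/12 ≈ 53802.083 → 53802.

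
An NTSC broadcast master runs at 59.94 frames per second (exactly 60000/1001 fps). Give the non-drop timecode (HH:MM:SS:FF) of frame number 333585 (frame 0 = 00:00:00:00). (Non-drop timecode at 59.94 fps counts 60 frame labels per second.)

333585 ÷ 60 = 5559 full seconds, remainder 45 frames.
5559 s = 1 h 32 min 39 s.
Timecode: 01:32:39:45.

01:32:39:45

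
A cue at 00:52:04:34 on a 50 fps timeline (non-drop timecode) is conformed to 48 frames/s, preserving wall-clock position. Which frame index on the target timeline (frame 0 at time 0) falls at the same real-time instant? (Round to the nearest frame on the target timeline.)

Source frame index: (0×3600 + 52×60 + 4) × 50 + 34 = 156234.
Real time: 156234 / (50) = 78117/25 s.
Target frame: (78117/25) × (48) = 3749616/25 ≈ 149984.640 → 149985.

frame 149985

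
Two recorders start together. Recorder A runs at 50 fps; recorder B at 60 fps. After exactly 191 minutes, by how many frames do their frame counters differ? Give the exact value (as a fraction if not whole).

114600 frames

191 min = 11460 s.
A emits 50 × 11460 = 573000 frames; B emits 60 × 11460 = 687600.
Difference = 114600 frames; B is ahead of A.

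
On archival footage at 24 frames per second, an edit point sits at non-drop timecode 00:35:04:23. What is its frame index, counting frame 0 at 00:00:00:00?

Total seconds to the label: (0 × 3600 + 35 × 60 + 4) = 2104.
Frame index = 2104 × 24 + 23 = 50519.

50519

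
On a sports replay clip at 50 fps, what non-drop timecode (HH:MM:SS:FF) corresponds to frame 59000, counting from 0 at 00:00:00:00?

00:19:40:00

59000 ÷ 50 = 1180 full seconds, remainder 0 frames.
1180 s = 0 h 19 min 40 s.
Timecode: 00:19:40:00.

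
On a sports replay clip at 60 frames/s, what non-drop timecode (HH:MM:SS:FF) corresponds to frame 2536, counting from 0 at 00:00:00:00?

2536 ÷ 60 = 42 full seconds, remainder 16 frames.
42 s = 0 h 0 min 42 s.
Timecode: 00:00:42:16.

00:00:42:16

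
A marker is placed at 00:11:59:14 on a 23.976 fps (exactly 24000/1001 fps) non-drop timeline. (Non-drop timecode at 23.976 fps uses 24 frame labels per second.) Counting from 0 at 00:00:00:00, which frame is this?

frame 17270

Total seconds to the label: (0 × 3600 + 11 × 60 + 59) = 719.
Frame index = 719 × 24 + 14 = 17270.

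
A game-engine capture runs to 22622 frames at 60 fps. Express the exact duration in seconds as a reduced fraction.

Running time = 22622 ÷ (60) = 22622 × 1/60 = 11311/30 s.

11311/30 seconds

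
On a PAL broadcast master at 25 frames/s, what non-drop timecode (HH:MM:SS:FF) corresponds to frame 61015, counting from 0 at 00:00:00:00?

61015 ÷ 25 = 2440 full seconds, remainder 15 frames.
2440 s = 0 h 40 min 40 s.
Timecode: 00:40:40:15.

00:40:40:15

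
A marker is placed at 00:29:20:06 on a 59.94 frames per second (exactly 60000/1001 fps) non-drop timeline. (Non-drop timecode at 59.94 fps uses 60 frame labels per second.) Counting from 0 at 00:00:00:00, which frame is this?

Total seconds to the label: (0 × 3600 + 29 × 60 + 20) = 1760.
Frame index = 1760 × 60 + 6 = 105606.

frame 105606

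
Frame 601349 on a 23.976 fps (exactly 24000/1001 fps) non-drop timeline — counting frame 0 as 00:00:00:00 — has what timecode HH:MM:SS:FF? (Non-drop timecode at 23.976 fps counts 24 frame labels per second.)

06:57:36:05

601349 ÷ 24 = 25056 full seconds, remainder 5 frames.
25056 s = 6 h 57 min 36 s.
Timecode: 06:57:36:05.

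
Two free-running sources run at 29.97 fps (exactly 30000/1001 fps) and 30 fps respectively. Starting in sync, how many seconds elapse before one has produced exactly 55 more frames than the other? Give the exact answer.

11011/6 seconds

The gap grows by |30 − 30000/1001| = 30/1001 frames per second.
Time for a 55-frame gap: 55 ÷ (30/1001) = 11011/6 s.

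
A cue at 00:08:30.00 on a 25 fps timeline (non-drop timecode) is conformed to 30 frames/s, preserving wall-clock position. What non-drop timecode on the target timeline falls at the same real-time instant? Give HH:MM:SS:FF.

Source frame index: (0×3600 + 8×60 + 30) × 25 + 0 = 12750.
Real time: 12750 / (25) = 510 s.
Target frame: (510) × (30) = 15300.
At 30 labels/s: frame 15300 → 00:08:30:00.

00:08:30:00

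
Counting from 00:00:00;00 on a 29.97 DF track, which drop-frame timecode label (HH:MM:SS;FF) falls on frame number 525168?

Each 10-minute DF block holds 10 × 60 × 30 − 9 × 2 = 17982 frames. 525168 ÷ 17982 → 29 full blocks, remainder 3690.
Within the partial block the first minute is 1800 frames and each further minute 1798, so 2 further minute boundaries passed. Total skipped labels = 18 × 29 + 2 × 2 = 526.
Non-drop label index = 525168 + 526 = 525694; at 30 labels/s that is 04:52:03:04, i.e. DF 04:52:03;04.

04:52:03;04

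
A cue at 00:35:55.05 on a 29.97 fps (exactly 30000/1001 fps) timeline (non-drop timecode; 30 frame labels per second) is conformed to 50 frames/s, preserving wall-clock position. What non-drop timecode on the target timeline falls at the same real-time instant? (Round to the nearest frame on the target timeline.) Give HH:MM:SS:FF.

Source frame index: (0×3600 + 35×60 + 55) × 30 + 5 = 64655.
Real time: 64655 / (30000/1001) = 12943931/6000 s.
Target frame: (12943931/6000) × (50) = 12943931/120 ≈ 107866.092 → 107866.
At 50 labels/s: frame 107866 → 00:35:57:16.

00:35:57:16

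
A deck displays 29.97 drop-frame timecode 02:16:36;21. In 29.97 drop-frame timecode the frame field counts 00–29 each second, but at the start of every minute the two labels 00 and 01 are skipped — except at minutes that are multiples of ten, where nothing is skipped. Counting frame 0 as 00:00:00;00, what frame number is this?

245655

As if non-drop at 30 labels/s: (2 × 3600 + 16 × 60 + 36) × 30 + 21 = 245901.
Minute boundaries passed: 136; those not divisible by 10: 136 − 13 = 123; dropped labels = 2 × 123 = 246.
Actual frame index = 245901 − 246 = 245655.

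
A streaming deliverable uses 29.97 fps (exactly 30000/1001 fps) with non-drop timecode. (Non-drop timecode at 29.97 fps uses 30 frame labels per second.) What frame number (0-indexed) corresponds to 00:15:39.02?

frame 28172

Total seconds to the label: (0 × 3600 + 15 × 60 + 39) = 939.
Frame index = 939 × 30 + 2 = 28172.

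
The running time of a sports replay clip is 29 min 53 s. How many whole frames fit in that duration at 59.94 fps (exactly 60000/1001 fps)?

29 min 53 s = 1793 s.
Frames = 1793 × 60000/1001 = 9780000/91 ≈ 107472.5275.
Complete frames: 107472.

107472 frames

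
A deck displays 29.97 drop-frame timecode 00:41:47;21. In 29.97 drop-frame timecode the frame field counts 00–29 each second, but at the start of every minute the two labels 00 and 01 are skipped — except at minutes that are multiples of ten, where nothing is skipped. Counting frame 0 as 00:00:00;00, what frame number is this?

As if non-drop at 30 labels/s: (0 × 3600 + 41 × 60 + 47) × 30 + 21 = 75231.
Minute boundaries passed: 41; those not divisible by 10: 41 − 4 = 37; dropped labels = 2 × 37 = 74.
Actual frame index = 75231 − 74 = 75157.

75157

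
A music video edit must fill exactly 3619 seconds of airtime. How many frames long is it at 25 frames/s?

Frames = 3619 × 25 = 90475.

90475 frames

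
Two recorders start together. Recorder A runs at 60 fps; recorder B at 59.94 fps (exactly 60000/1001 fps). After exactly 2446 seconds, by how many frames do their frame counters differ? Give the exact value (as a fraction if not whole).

A emits 60 × 2446 = 146760 frames; B emits 60000/1001 × 2446 = 146760000/1001.
Difference = 146760/1001 frames (≈ 146.6134); B is behind A.

146760/1001 frames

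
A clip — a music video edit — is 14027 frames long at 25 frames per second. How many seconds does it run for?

561.08 seconds

Running time = 14027 / (25) = 561.08 s.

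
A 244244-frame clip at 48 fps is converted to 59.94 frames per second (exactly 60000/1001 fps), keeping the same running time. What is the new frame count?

Target frames = source frames × (target rate / source rate) = 244244 × (60000/1001)/(48) = 244244 × 1250/1001 = 305000.

305000 frames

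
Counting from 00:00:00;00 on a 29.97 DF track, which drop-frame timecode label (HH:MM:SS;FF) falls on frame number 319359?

02:57:35;29

Each 10-minute DF block holds 10 × 60 × 30 − 9 × 2 = 17982 frames. 319359 ÷ 17982 → 17 full blocks, remainder 13665.
Within the partial block the first minute is 1800 frames and each further minute 1798, so 7 further minute boundaries passed. Total skipped labels = 18 × 17 + 2 × 7 = 320.
Non-drop label index = 319359 + 320 = 319679; at 30 labels/s that is 02:57:35:29, i.e. DF 02:57:35;29.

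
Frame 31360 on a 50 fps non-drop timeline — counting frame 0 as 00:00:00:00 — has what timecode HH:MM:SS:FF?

31360 ÷ 50 = 627 full seconds, remainder 10 frames.
627 s = 0 h 10 min 27 s.
Timecode: 00:10:27:10.

00:10:27:10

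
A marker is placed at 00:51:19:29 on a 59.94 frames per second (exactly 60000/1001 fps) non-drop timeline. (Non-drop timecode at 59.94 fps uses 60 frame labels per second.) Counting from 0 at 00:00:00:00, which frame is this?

184769

Total seconds to the label: (0 × 3600 + 51 × 60 + 19) = 3079.
Frame index = 3079 × 60 + 29 = 184769.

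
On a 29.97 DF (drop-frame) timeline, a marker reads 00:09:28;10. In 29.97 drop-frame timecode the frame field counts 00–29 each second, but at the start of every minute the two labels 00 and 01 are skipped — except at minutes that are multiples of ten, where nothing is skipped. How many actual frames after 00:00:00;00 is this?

17032

Complete 10-minute blocks: 0, each 17982 frames → 0.
Remaining 9 whole minutes in the current block: 1800 + 8 × 1798 = 16184 frames.
Within the current minute: 28 × 30 + 10 − 2 = 848 (labels ;00/;01 skipped at this minute). Total = 0 + 16184 + 848 = 17032.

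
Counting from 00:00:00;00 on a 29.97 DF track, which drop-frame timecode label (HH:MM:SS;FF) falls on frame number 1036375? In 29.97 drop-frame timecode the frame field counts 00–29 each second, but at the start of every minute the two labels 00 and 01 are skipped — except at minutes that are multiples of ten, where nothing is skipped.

Each 10-minute DF block holds 10 × 60 × 30 − 9 × 2 = 17982 frames. 1036375 ÷ 17982 → 57 full blocks, remainder 11401.
Within the partial block the first minute is 1800 frames and each further minute 1798, so 6 further minute boundaries passed. Total skipped labels = 18 × 57 + 2 × 6 = 1038.
Non-drop label index = 1036375 + 1038 = 1037413; at 30 labels/s that is 09:36:20:13, i.e. DF 09:36:20;13.

09:36:20;13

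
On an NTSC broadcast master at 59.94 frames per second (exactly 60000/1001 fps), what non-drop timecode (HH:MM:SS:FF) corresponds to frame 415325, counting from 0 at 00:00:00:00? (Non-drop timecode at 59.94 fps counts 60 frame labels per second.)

415325 ÷ 60 = 6922 full seconds, remainder 5 frames.
6922 s = 1 h 55 min 22 s.
Timecode: 01:55:22:05.

01:55:22:05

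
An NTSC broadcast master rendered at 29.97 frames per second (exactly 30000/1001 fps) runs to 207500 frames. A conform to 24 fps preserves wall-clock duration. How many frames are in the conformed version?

166166 frames

Target frames = source frames × (target rate / source rate) = 207500 × (24)/(30000/1001) = 207500 × 1001/1250 = 166166.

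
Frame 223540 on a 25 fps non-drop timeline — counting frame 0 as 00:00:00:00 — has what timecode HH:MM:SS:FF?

223540 ÷ 25 = 8941 full seconds, remainder 15 frames.
8941 s = 2 h 29 min 1 s.
Timecode: 02:29:01:15.

02:29:01:15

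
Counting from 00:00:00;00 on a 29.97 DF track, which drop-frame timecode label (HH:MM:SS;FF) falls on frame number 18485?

00:10:16;23

Each 10-minute DF block holds 10 × 60 × 30 − 9 × 2 = 17982 frames. 18485 ÷ 17982 → 1 full block, remainder 503.
Within the partial block the first minute is 1800 frames and each further minute 1798, so 0 further minute boundaries passed. Total skipped labels = 18 × 1 + 2 × 0 = 18.
Non-drop label index = 18485 + 18 = 18503; at 30 labels/s that is 00:10:16:23, i.e. DF 00:10:16;23.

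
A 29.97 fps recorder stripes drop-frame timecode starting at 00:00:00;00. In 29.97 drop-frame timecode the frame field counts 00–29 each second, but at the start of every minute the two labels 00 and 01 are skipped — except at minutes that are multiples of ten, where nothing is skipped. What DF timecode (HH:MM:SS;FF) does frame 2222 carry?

00:01:14;04

Each 10-minute DF block holds 10 × 60 × 30 − 9 × 2 = 17982 frames. 2222 ÷ 17982 → 0 full blocks, remainder 2222.
Within the partial block the first minute is 1800 frames and each further minute 1798, so 1 further minute boundary passed. Total skipped labels = 18 × 0 + 2 × 1 = 2.
Non-drop label index = 2222 + 2 = 2224; at 30 labels/s that is 00:01:14:04, i.e. DF 00:01:14;04.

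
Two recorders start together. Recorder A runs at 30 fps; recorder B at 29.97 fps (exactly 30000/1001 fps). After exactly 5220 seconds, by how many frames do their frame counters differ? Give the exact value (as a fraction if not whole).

A emits 30 × 5220 = 156600 frames; B emits 30000/1001 × 5220 = 156600000/1001.
Difference = 156600/1001 frames (≈ 156.4436); B is behind A.

156600/1001 frames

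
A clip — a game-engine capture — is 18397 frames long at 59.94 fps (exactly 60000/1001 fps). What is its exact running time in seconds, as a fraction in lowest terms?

Running time = 18397 ÷ (60000/1001) = 18397 × 1001/60000 = 18415397/60000 s.

18415397/60000 seconds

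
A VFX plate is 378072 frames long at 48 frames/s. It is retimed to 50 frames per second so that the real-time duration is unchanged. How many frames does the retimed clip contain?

Target frames = source frames × (target rate / source rate) = 378072 × (50)/(48) = 378072 × 25/24 = 393825.

393825 frames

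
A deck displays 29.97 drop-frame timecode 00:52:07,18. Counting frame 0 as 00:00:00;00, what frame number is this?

93734

Complete 10-minute blocks: 5, each 17982 frames → 89910.
Remaining 2 whole minutes in the current block: 1800 + 1 × 1798 = 3598 frames.
Within the current minute: 7 × 30 + 18 − 2 = 226 (labels ;00/;01 skipped at this minute). Total = 89910 + 3598 + 226 = 93734.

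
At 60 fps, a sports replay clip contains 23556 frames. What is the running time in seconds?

392.6 seconds

Running time = 23556 / (60) = 392.6 s.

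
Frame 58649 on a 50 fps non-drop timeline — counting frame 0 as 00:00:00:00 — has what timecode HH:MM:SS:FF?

58649 ÷ 50 = 1172 full seconds, remainder 49 frames.
1172 s = 0 h 19 min 32 s.
Timecode: 00:19:32:49.

00:19:32:49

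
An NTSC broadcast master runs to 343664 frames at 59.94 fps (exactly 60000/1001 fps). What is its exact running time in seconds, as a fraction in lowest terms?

Running time = 343664 ÷ (60000/1001) = 343664 × 1001/60000 = 21500479/3750 s.

21500479/3750 seconds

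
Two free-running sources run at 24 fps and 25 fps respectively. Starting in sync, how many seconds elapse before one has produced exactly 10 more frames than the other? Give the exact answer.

10 seconds

The gap grows by |25 − 24| = 1 frame per second.
Time for a 10-frame gap: 10 ÷ (1) = 10 s.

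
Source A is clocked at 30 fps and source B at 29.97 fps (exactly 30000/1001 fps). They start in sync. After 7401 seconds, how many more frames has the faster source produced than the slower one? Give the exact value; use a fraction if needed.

222030/1001 frames

A emits 30 × 7401 = 222030 frames; B emits 30000/1001 × 7401 = 222030000/1001.
Difference = 222030/1001 frames (≈ 221.8082); B is behind A.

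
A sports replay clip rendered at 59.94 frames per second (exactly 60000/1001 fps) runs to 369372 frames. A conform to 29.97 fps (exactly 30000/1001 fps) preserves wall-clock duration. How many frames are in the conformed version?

184686 frames

Target frames = source frames × (target rate / source rate) = 369372 × (30000/1001)/(60000/1001) = 369372 × 1/2 = 184686.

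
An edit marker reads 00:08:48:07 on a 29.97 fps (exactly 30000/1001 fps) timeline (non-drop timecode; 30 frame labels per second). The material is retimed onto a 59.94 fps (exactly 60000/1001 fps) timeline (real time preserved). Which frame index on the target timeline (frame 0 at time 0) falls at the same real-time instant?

frame 31694

Source frame index: (0×3600 + 8×60 + 48) × 30 + 7 = 15847.
Real time: 15847 / (30000/1001) = 15862847/30000 s.
Target frame: (15862847/30000) × (60000/1001) = 31694.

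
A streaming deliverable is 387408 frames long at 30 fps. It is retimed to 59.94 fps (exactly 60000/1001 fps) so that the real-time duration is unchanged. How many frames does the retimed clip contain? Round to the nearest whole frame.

774042 frames

Frames at target rate = 387408 × (60000/1001) / (30) = 110688000/143 ≈ 774041.958.
Nearest whole frame: 774042.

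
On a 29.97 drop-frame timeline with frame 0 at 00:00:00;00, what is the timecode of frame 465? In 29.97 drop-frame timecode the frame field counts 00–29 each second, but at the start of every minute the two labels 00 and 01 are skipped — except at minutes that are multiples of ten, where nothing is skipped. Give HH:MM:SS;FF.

Each 10-minute DF block holds 10 × 60 × 30 − 9 × 2 = 17982 frames. 465 ÷ 17982 → 0 full blocks, remainder 465.
Within the partial block the first minute is 1800 frames and each further minute 1798, so 0 further minute boundaries passed. Total skipped labels = 18 × 0 + 2 × 0 = 0.
Non-drop label index = 465 + 0 = 465; at 30 labels/s that is 00:00:15:15, i.e. DF 00:00:15;15.

00:00:15;15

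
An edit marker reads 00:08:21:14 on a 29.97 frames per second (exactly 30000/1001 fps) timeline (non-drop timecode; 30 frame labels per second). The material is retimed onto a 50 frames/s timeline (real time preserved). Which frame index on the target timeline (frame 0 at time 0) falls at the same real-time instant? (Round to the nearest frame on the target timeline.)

frame 25098

Source frame index: (0×3600 + 8×60 + 21) × 30 + 14 = 15044.
Real time: 15044 / (30000/1001) = 3764761/7500 s.
Target frame: (3764761/7500) × (50) = 3764761/150 ≈ 25098.407 → 25098.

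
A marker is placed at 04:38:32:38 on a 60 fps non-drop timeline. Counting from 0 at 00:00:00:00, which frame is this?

frame 1002758

Total seconds to the label: (4 × 3600 + 38 × 60 + 32) = 16712.
Frame index = 16712 × 60 + 38 = 1002758.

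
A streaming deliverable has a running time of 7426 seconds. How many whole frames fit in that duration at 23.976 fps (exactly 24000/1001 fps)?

Frames = 7426 × 24000/1001 = 178224000/1001 ≈ 178045.9540.
Complete frames: 178045.

178045 frames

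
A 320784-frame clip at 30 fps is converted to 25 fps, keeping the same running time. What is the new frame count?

Target frames = source frames × (target rate / source rate) = 320784 × (25)/(30) = 320784 × 5/6 = 267320.

267320 frames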